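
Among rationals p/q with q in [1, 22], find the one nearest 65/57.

8/7

Expand x = 65/57 as a continued fraction with the Euclidean algorithm:
  65 = 1*57 + 8, so a_0 = 1.
  57 = 7*8 + 1, so a_1 = 7.
  8 = 8*1 + 0, so a_2 = 8.
so x = [1; 7, 8].
Convergents (p_i = a_i*p_{i-1} + p_{i-2}, q_i = a_i*q_{i-1} + q_{i-2} with p_{-2}=0, p_{-1}=1, q_{-2}=1, q_{-1}=0), until the denominator exceeds 22:
  i=0: a_0=1, p_0 = 1*1 + 0 = 1, q_0 = 1*0 + 1 = 1.
  i=1: a_1=7, p_1 = 7*1 + 1 = 8, q_1 = 7*1 + 0 = 7.
  i=2: a_2=8, p_2 = 8*8 + 1 = 65, q_2 = 8*7 + 1 = 57.
q_2 = 57 > 22, so the last convergent with denominator <= 22 is p_1/q_1 = 8/7.
The closest fraction with denominator <= 22 is either p_1/q_1 or the intermediate fraction (k*p_1 + p_0)/(k*q_1 + q_0) with the largest k >= 1 whose denominator stays <= 22; these approach x as k grows, and every other convergent or intermediate fraction in range is farther away.
Largest k: floor((22 - q_0)/q_1) = floor((22 - 1)/7) = 3.
That gives (3*8 + 1)/(3*7 + 1) = 25/22.
Compare the errors: |x - 8/7| = |65*7 - 8*57|/(57*7) = 1/399, and |x - 25/22| = |65*22 - 25*57|/(57*22) = 5/1254.
Cross-multiplying, 1*1254 = 1254 < 1995 = 5*399, so 1/399 is smaller: the convergent 8/7 is closer to x than 25/22.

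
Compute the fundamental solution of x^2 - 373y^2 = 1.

First expand sqrt(373) as a continued fraction. With x_i = (sqrt(373) + m_i)/d_i and (m_0, d_0) = (0, 1): a_0 = floor(sqrt(373)) = 19, since 19^2 = 361 <= 373 < 400 = 20^2.
Iterate m_{i+1} = d_i*a_i - m_i, d_{i+1} = (373 - m_{i+1}^2)/d_i, a_{i+1} = floor((a_0 + m_{i+1})/d_{i+1}):
  m_1 = 1*19 - 0 = 19, d_1 = (373 - 19^2)/1 = 12/1 = 12, a_1 = floor((19 + 19)/12) = 3.
  m_2 = 12*3 - 19 = 17, d_2 = (373 - 17^2)/12 = 84/12 = 7, a_2 = floor((19 + 17)/7) = 5.
  m_3 = 7*5 - 17 = 18, d_3 = (373 - 18^2)/7 = 49/7 = 7, a_3 = floor((19 + 18)/7) = 5.
  m_4 = 7*5 - 18 = 17, d_4 = (373 - 17^2)/7 = 84/7 = 12, a_4 = floor((19 + 17)/12) = 3.
  m_5 = 12*3 - 17 = 19, d_5 = (373 - 19^2)/12 = 12/12 = 1, a_5 = floor((19 + 19)/1) = 38.
  m_6 = 1*38 - 19 = 19, d_6 = (373 - 19^2)/1 = 12/1 = 12: (m_6, d_6) = (m_1, d_1) = (19, 12), so from here the quotients repeat a_1, ..., a_5; the period length is 5.
So sqrt(373) = [19; (3, 5, 5, 3, 38)] with period length k = 5.
k is odd, so (p_{k-1}, q_{k-1}) only solves x^2 - 373y^2 = -1 and the fundamental solution of x^2 - 373y^2 = 1 is (p_{2k-1}, q_{2k-1}) = (p_9, q_9); compute convergents through index 9, running through the period twice.
Convergents (p_i = a_i*p_{i-1} + p_{i-2}, q_i = a_i*q_{i-1} + q_{i-2} with p_{-2}=0, p_{-1}=1, q_{-2}=1, q_{-1}=0):
  i=0: a_0=19, p_0 = 19*1 + 0 = 19, q_0 = 19*0 + 1 = 1.
  i=1: a_1=3, p_1 = 3*19 + 1 = 58, q_1 = 3*1 + 0 = 3.
  i=2: a_2=5, p_2 = 5*58 + 19 = 309, q_2 = 5*3 + 1 = 16.
  i=3: a_3=5, p_3 = 5*309 + 58 = 1603, q_3 = 5*16 + 3 = 83.
  i=4: a_4=3, p_4 = 3*1603 + 309 = 5118, q_4 = 3*83 + 16 = 265.
  i=5: a_5=38, p_5 = 38*5118 + 1603 = 196087, q_5 = 38*265 + 83 = 10153.
  i=6: a_6=3, p_6 = 3*196087 + 5118 = 593379, q_6 = 3*10153 + 265 = 30724.
  i=7: a_7=5, p_7 = 5*593379 + 196087 = 3162982, q_7 = 5*30724 + 10153 = 163773.
  i=8: a_8=5, p_8 = 5*3162982 + 593379 = 16408289, q_8 = 5*163773 + 30724 = 849589.
  i=9: a_9=3, p_9 = 3*16408289 + 3162982 = 52387849, q_9 = 3*849589 + 163773 = 2712540.
Indeed p_4^2 - 373*q_4^2 = 26193924 - 26193925 = -1, not +1.
Check: 52387849^2 - 373*2712540^2 = 2744486722846801 - 2744486722846800 = 1, so (x, y) = (52387849, 2712540) solves the equation, and by the theorem it is the least positive solution.

(x, y) = (52387849, 2712540)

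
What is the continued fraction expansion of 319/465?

Run the Euclidean algorithm on 319 and 465; the successive quotients are the partial quotients a_0, a_1, ... (each step inverts the fractional part left over by the previous one):
  319 = 0*465 + 319, so a_0 = 0.
  465 = 1*319 + 146, so a_1 = 1.
  319 = 2*146 + 27, so a_2 = 2.
  146 = 5*27 + 11, so a_3 = 5.
  27 = 2*11 + 5, so a_4 = 2.
  11 = 2*5 + 1, so a_5 = 2.
  5 = 5*1 + 0, so a_6 = 5.
The remainder reaches 0 after 7 divisions, so the expansion has 7 partial quotients, read off in order.

[0; 1, 2, 5, 2, 2, 5]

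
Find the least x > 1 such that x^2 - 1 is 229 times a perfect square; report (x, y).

(x, y) = (5848201, 386460)

First expand sqrt(229) as a continued fraction. With x_i = (sqrt(229) + m_i)/d_i and (m_0, d_0) = (0, 1): a_0 = floor(sqrt(229)) = 15, since 15^2 = 225 <= 229 < 256 = 16^2.
Iterate m_{i+1} = d_i*a_i - m_i, d_{i+1} = (229 - m_{i+1}^2)/d_i, a_{i+1} = floor((a_0 + m_{i+1})/d_{i+1}):
  m_1 = 1*15 - 0 = 15, d_1 = (229 - 15^2)/1 = 4/1 = 4, a_1 = floor((15 + 15)/4) = 7.
  m_2 = 4*7 - 15 = 13, d_2 = (229 - 13^2)/4 = 60/4 = 15, a_2 = floor((15 + 13)/15) = 1.
  m_3 = 15*1 - 13 = 2, d_3 = (229 - 2^2)/15 = 225/15 = 15, a_3 = floor((15 + 2)/15) = 1.
  m_4 = 15*1 - 2 = 13, d_4 = (229 - 13^2)/15 = 60/15 = 4, a_4 = floor((15 + 13)/4) = 7.
  m_5 = 4*7 - 13 = 15, d_5 = (229 - 15^2)/4 = 4/4 = 1, a_5 = floor((15 + 15)/1) = 30.
  m_6 = 1*30 - 15 = 15, d_6 = (229 - 15^2)/1 = 4/1 = 4: (m_6, d_6) = (m_1, d_1) = (15, 4), so from here the quotients repeat a_1, ..., a_5; the period length is 5.
So sqrt(229) = [15; (7, 1, 1, 7, 30)] with period length k = 5.
k is odd, so (p_{k-1}, q_{k-1}) only solves x^2 - 229y^2 = -1 and the fundamental solution of x^2 - 229y^2 = 1 is (p_{2k-1}, q_{2k-1}) = (p_9, q_9); compute convergents through index 9, running through the period twice.
Convergents (p_i = a_i*p_{i-1} + p_{i-2}, q_i = a_i*q_{i-1} + q_{i-2} with p_{-2}=0, p_{-1}=1, q_{-2}=1, q_{-1}=0):
  i=0: a_0=15, p_0 = 15*1 + 0 = 15, q_0 = 15*0 + 1 = 1.
  i=1: a_1=7, p_1 = 7*15 + 1 = 106, q_1 = 7*1 + 0 = 7.
  i=2: a_2=1, p_2 = 1*106 + 15 = 121, q_2 = 1*7 + 1 = 8.
  i=3: a_3=1, p_3 = 1*121 + 106 = 227, q_3 = 1*8 + 7 = 15.
  i=4: a_4=7, p_4 = 7*227 + 121 = 1710, q_4 = 7*15 + 8 = 113.
  i=5: a_5=30, p_5 = 30*1710 + 227 = 51527, q_5 = 30*113 + 15 = 3405.
  i=6: a_6=7, p_6 = 7*51527 + 1710 = 362399, q_6 = 7*3405 + 113 = 23948.
  i=7: a_7=1, p_7 = 1*362399 + 51527 = 413926, q_7 = 1*23948 + 3405 = 27353.
  i=8: a_8=1, p_8 = 1*413926 + 362399 = 776325, q_8 = 1*27353 + 23948 = 51301.
  i=9: a_9=7, p_9 = 7*776325 + 413926 = 5848201, q_9 = 7*51301 + 27353 = 386460.
Indeed p_4^2 - 229*q_4^2 = 2924100 - 2924101 = -1, not +1.
Check: 5848201^2 - 229*386460^2 = 34201454936401 - 34201454936400 = 1, so (x, y) = (5848201, 386460) solves the equation, and by the theorem it is the least positive solution.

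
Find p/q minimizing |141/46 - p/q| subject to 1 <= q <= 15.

Expand x = 141/46 as a continued fraction with the Euclidean algorithm:
  141 = 3*46 + 3, so a_0 = 3.
  46 = 15*3 + 1, so a_1 = 15.
  3 = 3*1 + 0, so a_2 = 3.
so x = [3; 15, 3].
Convergents (p_i = a_i*p_{i-1} + p_{i-2}, q_i = a_i*q_{i-1} + q_{i-2} with p_{-2}=0, p_{-1}=1, q_{-2}=1, q_{-1}=0), until the denominator exceeds 15:
  i=0: a_0=3, p_0 = 3*1 + 0 = 3, q_0 = 3*0 + 1 = 1.
  i=1: a_1=15, p_1 = 15*3 + 1 = 46, q_1 = 15*1 + 0 = 15.
  i=2: a_2=3, p_2 = 3*46 + 3 = 141, q_2 = 3*15 + 1 = 46.
q_2 = 46 > 15, so the last convergent with denominator <= 15 is p_1/q_1 = 46/15.
The closest fraction with denominator <= 15 is either p_1/q_1 or the intermediate fraction (k*p_1 + p_0)/(k*q_1 + q_0) with the largest k >= 1 whose denominator stays <= 15; these approach x as k grows, and every other convergent or intermediate fraction in range is farther away.
Largest k: floor((15 - q_0)/q_1) = floor((15 - 1)/15) = 0.
Since k = 0, no intermediate fraction beyond p_1/q_1 has denominator <= 15, so the convergent 46/15 is the closest (its error is |141*15 - 46*46|/(46*15) = 1/690).

46/15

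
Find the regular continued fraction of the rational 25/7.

[3; 1, 1, 3]

Run the Euclidean algorithm on 25 and 7; the successive quotients are the partial quotients a_0, a_1, ... (each step inverts the fractional part left over by the previous one):
  25 = 3*7 + 4, so a_0 = 3.
  7 = 1*4 + 3, so a_1 = 1.
  4 = 1*3 + 1, so a_2 = 1.
  3 = 3*1 + 0, so a_3 = 3.
The remainder reaches 0 after 4 divisions, so the expansion has 4 partial quotients, read off in order.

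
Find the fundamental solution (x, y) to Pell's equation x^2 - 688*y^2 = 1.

First expand sqrt(688) as a continued fraction. With x_i = (sqrt(688) + m_i)/d_i and (m_0, d_0) = (0, 1): a_0 = floor(sqrt(688)) = 26, since 26^2 = 676 <= 688 < 729 = 27^2.
Iterate m_{i+1} = d_i*a_i - m_i, d_{i+1} = (688 - m_{i+1}^2)/d_i, a_{i+1} = floor((a_0 + m_{i+1})/d_{i+1}):
  m_1 = 1*26 - 0 = 26, d_1 = (688 - 26^2)/1 = 12/1 = 12, a_1 = floor((26 + 26)/12) = 4.
  m_2 = 12*4 - 26 = 22, d_2 = (688 - 22^2)/12 = 204/12 = 17, a_2 = floor((26 + 22)/17) = 2.
  m_3 = 17*2 - 22 = 12, d_3 = (688 - 12^2)/17 = 544/17 = 32, a_3 = floor((26 + 12)/32) = 1.
  m_4 = 32*1 - 12 = 20, d_4 = (688 - 20^2)/32 = 288/32 = 9, a_4 = floor((26 + 20)/9) = 5.
  m_5 = 9*5 - 20 = 25, d_5 = (688 - 25^2)/9 = 63/9 = 7, a_5 = floor((26 + 25)/7) = 7.
  m_6 = 7*7 - 25 = 24, d_6 = (688 - 24^2)/7 = 112/7 = 16, a_6 = floor((26 + 24)/16) = 3.
  m_7 = 16*3 - 24 = 24, d_7 = (688 - 24^2)/16 = 112/16 = 7, a_7 = floor((26 + 24)/7) = 7.
  m_8 = 7*7 - 24 = 25, d_8 = (688 - 25^2)/7 = 63/7 = 9, a_8 = floor((26 + 25)/9) = 5.
  m_9 = 9*5 - 25 = 20, d_9 = (688 - 20^2)/9 = 288/9 = 32, a_9 = floor((26 + 20)/32) = 1.
  m_10 = 32*1 - 20 = 12, d_10 = (688 - 12^2)/32 = 544/32 = 17, a_10 = floor((26 + 12)/17) = 2.
  m_11 = 17*2 - 12 = 22, d_11 = (688 - 22^2)/17 = 204/17 = 12, a_11 = floor((26 + 22)/12) = 4.
  m_12 = 12*4 - 22 = 26, d_12 = (688 - 26^2)/12 = 12/12 = 1, a_12 = floor((26 + 26)/1) = 52.
  m_13 = 1*52 - 26 = 26, d_13 = (688 - 26^2)/1 = 12/1 = 12: (m_13, d_13) = (m_1, d_1) = (26, 12), so from here the quotients repeat a_1, ..., a_12; the period length is 12.
So sqrt(688) = [26; (4, 2, 1, 5, 7, 3, 7, 5, 1, 2, 4, 52)] with period length k = 12.
k is even, so the fundamental solution of x^2 - 688y^2 = 1 is (p_{k-1}, q_{k-1}) = (p_11, q_11); compute convergents through index 11.
Convergents (p_i = a_i*p_{i-1} + p_{i-2}, q_i = a_i*q_{i-1} + q_{i-2} with p_{-2}=0, p_{-1}=1, q_{-2}=1, q_{-1}=0):
  i=0: a_0=26, p_0 = 26*1 + 0 = 26, q_0 = 26*0 + 1 = 1.
  i=1: a_1=4, p_1 = 4*26 + 1 = 105, q_1 = 4*1 + 0 = 4.
  i=2: a_2=2, p_2 = 2*105 + 26 = 236, q_2 = 2*4 + 1 = 9.
  i=3: a_3=1, p_3 = 1*236 + 105 = 341, q_3 = 1*9 + 4 = 13.
  i=4: a_4=5, p_4 = 5*341 + 236 = 1941, q_4 = 5*13 + 9 = 74.
  i=5: a_5=7, p_5 = 7*1941 + 341 = 13928, q_5 = 7*74 + 13 = 531.
  i=6: a_6=3, p_6 = 3*13928 + 1941 = 43725, q_6 = 3*531 + 74 = 1667.
  i=7: a_7=7, p_7 = 7*43725 + 13928 = 320003, q_7 = 7*1667 + 531 = 12200.
  i=8: a_8=5, p_8 = 5*320003 + 43725 = 1643740, q_8 = 5*12200 + 1667 = 62667.
  i=9: a_9=1, p_9 = 1*1643740 + 320003 = 1963743, q_9 = 1*62667 + 12200 = 74867.
  i=10: a_10=2, p_10 = 2*1963743 + 1643740 = 5571226, q_10 = 2*74867 + 62667 = 212401.
  i=11: a_11=4, p_11 = 4*5571226 + 1963743 = 24248647, q_11 = 4*212401 + 74867 = 924471.
Check: 24248647^2 - 688*924471^2 = 587996881330609 - 587996881330608 = 1, so (x, y) = (24248647, 924471) solves the equation, and by the theorem it is the least positive solution.

(x, y) = (24248647, 924471)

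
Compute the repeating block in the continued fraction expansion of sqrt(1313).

[36; (4, 4, 72)]

Write x_i = (sqrt(1313) + m_i)/d_i with (m_0, d_0) = (0, 1). a_0 = floor(sqrt(1313)) = 36, since 36^2 = 1296 <= 1313 < 1369 = 37^2.
Iterate m_{i+1} = d_i*a_i - m_i, d_{i+1} = (1313 - m_{i+1}^2)/d_i, a_{i+1} = floor((a_0 + m_{i+1})/d_{i+1}):
  m_1 = 1*36 - 0 = 36, d_1 = (1313 - 36^2)/1 = 17/1 = 17, a_1 = floor((36 + 36)/17) = 4.
  m_2 = 17*4 - 36 = 32, d_2 = (1313 - 32^2)/17 = 289/17 = 17, a_2 = floor((36 + 32)/17) = 4.
  m_3 = 17*4 - 32 = 36, d_3 = (1313 - 36^2)/17 = 17/17 = 1, a_3 = floor((36 + 36)/1) = 72.
  m_4 = 1*72 - 36 = 36, d_4 = (1313 - 36^2)/1 = 17/1 = 17: (m_4, d_4) = (m_1, d_1) = (36, 17), so from here the quotients repeat a_1, ..., a_3; the period length is 3.
Hence the expansion of sqrt(1313) is a_0 = 36 followed by the repeating block 4, 4, 72 (period 3).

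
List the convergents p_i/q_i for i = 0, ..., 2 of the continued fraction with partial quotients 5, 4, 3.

5/1, 21/4, 68/13

Using the convergent recurrence p_i = a_i*p_{i-1} + p_{i-2}, q_i = a_i*q_{i-1} + q_{i-2} with p_{-2}=0, p_{-1}=1, q_{-2}=1, q_{-1}=0:
  i=0: a_0=5, p_0 = 5*1 + 0 = 5, q_0 = 5*0 + 1 = 1.
  i=1: a_1=4, p_1 = 4*5 + 1 = 21, q_1 = 4*1 + 0 = 4.
  i=2: a_2=3, p_2 = 3*21 + 5 = 68, q_2 = 3*4 + 1 = 13.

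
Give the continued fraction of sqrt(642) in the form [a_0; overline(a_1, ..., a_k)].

[25; overline(2, 1, 24, 1, 2, 50)]

Write x_i = (sqrt(642) + m_i)/d_i with (m_0, d_0) = (0, 1). a_0 = floor(sqrt(642)) = 25, since 25^2 = 625 <= 642 < 676 = 26^2.
Iterate m_{i+1} = d_i*a_i - m_i, d_{i+1} = (642 - m_{i+1}^2)/d_i, a_{i+1} = floor((a_0 + m_{i+1})/d_{i+1}):
  m_1 = 1*25 - 0 = 25, d_1 = (642 - 25^2)/1 = 17/1 = 17, a_1 = floor((25 + 25)/17) = 2.
  m_2 = 17*2 - 25 = 9, d_2 = (642 - 9^2)/17 = 561/17 = 33, a_2 = floor((25 + 9)/33) = 1.
  m_3 = 33*1 - 9 = 24, d_3 = (642 - 24^2)/33 = 66/33 = 2, a_3 = floor((25 + 24)/2) = 24.
  m_4 = 2*24 - 24 = 24, d_4 = (642 - 24^2)/2 = 66/2 = 33, a_4 = floor((25 + 24)/33) = 1.
  m_5 = 33*1 - 24 = 9, d_5 = (642 - 9^2)/33 = 561/33 = 17, a_5 = floor((25 + 9)/17) = 2.
  m_6 = 17*2 - 9 = 25, d_6 = (642 - 25^2)/17 = 17/17 = 1, a_6 = floor((25 + 25)/1) = 50.
  m_7 = 1*50 - 25 = 25, d_7 = (642 - 25^2)/1 = 17/1 = 17: (m_7, d_7) = (m_1, d_1) = (25, 17), so from here the quotients repeat a_1, ..., a_6; the period length is 6.
Hence the expansion of sqrt(642) is a_0 = 25 followed by the repeating block 2, 1, 24, 1, 2, 50 (period 6).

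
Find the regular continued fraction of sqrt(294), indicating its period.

[17; (6, 1, 4, 1, 6, 34)]

Write x_i = (sqrt(294) + m_i)/d_i with (m_0, d_0) = (0, 1). a_0 = floor(sqrt(294)) = 17, since 17^2 = 289 <= 294 < 324 = 18^2.
Iterate m_{i+1} = d_i*a_i - m_i, d_{i+1} = (294 - m_{i+1}^2)/d_i, a_{i+1} = floor((a_0 + m_{i+1})/d_{i+1}):
  m_1 = 1*17 - 0 = 17, d_1 = (294 - 17^2)/1 = 5/1 = 5, a_1 = floor((17 + 17)/5) = 6.
  m_2 = 5*6 - 17 = 13, d_2 = (294 - 13^2)/5 = 125/5 = 25, a_2 = floor((17 + 13)/25) = 1.
  m_3 = 25*1 - 13 = 12, d_3 = (294 - 12^2)/25 = 150/25 = 6, a_3 = floor((17 + 12)/6) = 4.
  m_4 = 6*4 - 12 = 12, d_4 = (294 - 12^2)/6 = 150/6 = 25, a_4 = floor((17 + 12)/25) = 1.
  m_5 = 25*1 - 12 = 13, d_5 = (294 - 13^2)/25 = 125/25 = 5, a_5 = floor((17 + 13)/5) = 6.
  m_6 = 5*6 - 13 = 17, d_6 = (294 - 17^2)/5 = 5/5 = 1, a_6 = floor((17 + 17)/1) = 34.
  m_7 = 1*34 - 17 = 17, d_7 = (294 - 17^2)/1 = 5/1 = 5: (m_7, d_7) = (m_1, d_1) = (17, 5), so from here the quotients repeat a_1, ..., a_6; the period length is 6.
Hence the expansion of sqrt(294) is a_0 = 17 followed by the repeating block 6, 1, 4, 1, 6, 34 (period 6).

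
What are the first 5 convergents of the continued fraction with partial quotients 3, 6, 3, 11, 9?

Using the convergent recurrence p_i = a_i*p_{i-1} + p_{i-2}, q_i = a_i*q_{i-1} + q_{i-2} with p_{-2}=0, p_{-1}=1, q_{-2}=1, q_{-1}=0:
  i=0: a_0=3, p_0 = 3*1 + 0 = 3, q_0 = 3*0 + 1 = 1.
  i=1: a_1=6, p_1 = 6*3 + 1 = 19, q_1 = 6*1 + 0 = 6.
  i=2: a_2=3, p_2 = 3*19 + 3 = 60, q_2 = 3*6 + 1 = 19.
  i=3: a_3=11, p_3 = 11*60 + 19 = 679, q_3 = 11*19 + 6 = 215.
  i=4: a_4=9, p_4 = 9*679 + 60 = 6171, q_4 = 9*215 + 19 = 1954.

3/1, 19/6, 60/19, 679/215, 6171/1954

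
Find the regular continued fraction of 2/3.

[0; 1, 2]

Run the Euclidean algorithm on 2 and 3; the successive quotients are the partial quotients a_0, a_1, ... (each step inverts the fractional part left over by the previous one):
  2 = 0*3 + 2, so a_0 = 0.
  3 = 1*2 + 1, so a_1 = 1.
  2 = 2*1 + 0, so a_2 = 2.
The remainder reaches 0 after 3 divisions, so the expansion has 3 partial quotients, read off in order.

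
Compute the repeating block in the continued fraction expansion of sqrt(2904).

Write x_i = (sqrt(2904) + m_i)/d_i with (m_0, d_0) = (0, 1). a_0 = floor(sqrt(2904)) = 53, since 53^2 = 2809 <= 2904 < 2916 = 54^2.
Iterate m_{i+1} = d_i*a_i - m_i, d_{i+1} = (2904 - m_{i+1}^2)/d_i, a_{i+1} = floor((a_0 + m_{i+1})/d_{i+1}):
  m_1 = 1*53 - 0 = 53, d_1 = (2904 - 53^2)/1 = 95/1 = 95, a_1 = floor((53 + 53)/95) = 1.
  m_2 = 95*1 - 53 = 42, d_2 = (2904 - 42^2)/95 = 1140/95 = 12, a_2 = floor((53 + 42)/12) = 7.
  m_3 = 12*7 - 42 = 42, d_3 = (2904 - 42^2)/12 = 1140/12 = 95, a_3 = floor((53 + 42)/95) = 1.
  m_4 = 95*1 - 42 = 53, d_4 = (2904 - 53^2)/95 = 95/95 = 1, a_4 = floor((53 + 53)/1) = 106.
  m_5 = 1*106 - 53 = 53, d_5 = (2904 - 53^2)/1 = 95/1 = 95: (m_5, d_5) = (m_1, d_1) = (53, 95), so from here the quotients repeat a_1, ..., a_4; the period length is 4.
Hence the expansion of sqrt(2904) is a_0 = 53 followed by the repeating block 1, 7, 1, 106 (period 4).

[53; (1, 7, 1, 106)]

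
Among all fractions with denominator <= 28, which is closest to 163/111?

22/15

Expand x = 163/111 as a continued fraction with the Euclidean algorithm:
  163 = 1*111 + 52, so a_0 = 1.
  111 = 2*52 + 7, so a_1 = 2.
  52 = 7*7 + 3, so a_2 = 7.
  7 = 2*3 + 1, so a_3 = 2.
  3 = 3*1 + 0, so a_4 = 3.
so x = [1; 2, 7, 2, 3].
Convergents (p_i = a_i*p_{i-1} + p_{i-2}, q_i = a_i*q_{i-1} + q_{i-2} with p_{-2}=0, p_{-1}=1, q_{-2}=1, q_{-1}=0), until the denominator exceeds 28:
  i=0: a_0=1, p_0 = 1*1 + 0 = 1, q_0 = 1*0 + 1 = 1.
  i=1: a_1=2, p_1 = 2*1 + 1 = 3, q_1 = 2*1 + 0 = 2.
  i=2: a_2=7, p_2 = 7*3 + 1 = 22, q_2 = 7*2 + 1 = 15.
  i=3: a_3=2, p_3 = 2*22 + 3 = 47, q_3 = 2*15 + 2 = 32.
q_3 = 32 > 28, so the last convergent with denominator <= 28 is p_2/q_2 = 22/15.
The closest fraction with denominator <= 28 is either p_2/q_2 or the intermediate fraction (k*p_2 + p_1)/(k*q_2 + q_1) with the largest k >= 1 whose denominator stays <= 28; these approach x as k grows, and every other convergent or intermediate fraction in range is farther away.
Largest k: floor((28 - q_1)/q_2) = floor((28 - 2)/15) = 1.
That gives (1*22 + 3)/(1*15 + 2) = 25/17.
Compare the errors: |x - 22/15| = |163*15 - 22*111|/(111*15) = 3/1665, and |x - 25/17| = |163*17 - 25*111|/(111*17) = 4/1887.
Cross-multiplying, 3*1887 = 5661 < 6660 = 4*1665, so 3/1665 is smaller: the convergent 22/15 is closer to x than 25/17.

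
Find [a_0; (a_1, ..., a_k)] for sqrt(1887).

Write x_i = (sqrt(1887) + m_i)/d_i with (m_0, d_0) = (0, 1). a_0 = floor(sqrt(1887)) = 43, since 43^2 = 1849 <= 1887 < 1936 = 44^2.
Iterate m_{i+1} = d_i*a_i - m_i, d_{i+1} = (1887 - m_{i+1}^2)/d_i, a_{i+1} = floor((a_0 + m_{i+1})/d_{i+1}):
  m_1 = 1*43 - 0 = 43, d_1 = (1887 - 43^2)/1 = 38/1 = 38, a_1 = floor((43 + 43)/38) = 2.
  m_2 = 38*2 - 43 = 33, d_2 = (1887 - 33^2)/38 = 798/38 = 21, a_2 = floor((43 + 33)/21) = 3.
  m_3 = 21*3 - 33 = 30, d_3 = (1887 - 30^2)/21 = 987/21 = 47, a_3 = floor((43 + 30)/47) = 1.
  m_4 = 47*1 - 30 = 17, d_4 = (1887 - 17^2)/47 = 1598/47 = 34, a_4 = floor((43 + 17)/34) = 1.
  m_5 = 34*1 - 17 = 17, d_5 = (1887 - 17^2)/34 = 1598/34 = 47, a_5 = floor((43 + 17)/47) = 1.
  m_6 = 47*1 - 17 = 30, d_6 = (1887 - 30^2)/47 = 987/47 = 21, a_6 = floor((43 + 30)/21) = 3.
  m_7 = 21*3 - 30 = 33, d_7 = (1887 - 33^2)/21 = 798/21 = 38, a_7 = floor((43 + 33)/38) = 2.
  m_8 = 38*2 - 33 = 43, d_8 = (1887 - 43^2)/38 = 38/38 = 1, a_8 = floor((43 + 43)/1) = 86.
  m_9 = 1*86 - 43 = 43, d_9 = (1887 - 43^2)/1 = 38/1 = 38: (m_9, d_9) = (m_1, d_1) = (43, 38), so from here the quotients repeat a_1, ..., a_8; the period length is 8.
Hence the expansion of sqrt(1887) is a_0 = 43 followed by the repeating block 2, 3, 1, 1, 1, 3, 2, 86 (period 8).

[43; (2, 3, 1, 1, 1, 3, 2, 86)]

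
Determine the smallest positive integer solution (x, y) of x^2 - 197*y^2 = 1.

First expand sqrt(197) as a continued fraction. With x_i = (sqrt(197) + m_i)/d_i and (m_0, d_0) = (0, 1): a_0 = floor(sqrt(197)) = 14, since 14^2 = 196 <= 197 < 225 = 15^2.
Iterate m_{i+1} = d_i*a_i - m_i, d_{i+1} = (197 - m_{i+1}^2)/d_i, a_{i+1} = floor((a_0 + m_{i+1})/d_{i+1}):
  m_1 = 1*14 - 0 = 14, d_1 = (197 - 14^2)/1 = 1/1 = 1, a_1 = floor((14 + 14)/1) = 28.
  m_2 = 1*28 - 14 = 14, d_2 = (197 - 14^2)/1 = 1/1 = 1: (m_2, d_2) = (m_1, d_1) = (14, 1), so from here the quotient a_1 repeats; the period length is 1.
So sqrt(197) = [14; (28)] with period length k = 1.
k is odd, so (p_{k-1}, q_{k-1}) only solves x^2 - 197y^2 = -1 and the fundamental solution of x^2 - 197y^2 = 1 is (p_{2k-1}, q_{2k-1}) = (p_1, q_1); compute convergents through index 1, running through the period twice.
Convergents (p_i = a_i*p_{i-1} + p_{i-2}, q_i = a_i*q_{i-1} + q_{i-2} with p_{-2}=0, p_{-1}=1, q_{-2}=1, q_{-1}=0):
  i=0: a_0=14, p_0 = 14*1 + 0 = 14, q_0 = 14*0 + 1 = 1.
  i=1: a_1=28, p_1 = 28*14 + 1 = 393, q_1 = 28*1 + 0 = 28.
Indeed p_0^2 - 197*q_0^2 = 196 - 197 = -1, not +1.
Check: 393^2 - 197*28^2 = 154449 - 154448 = 1, so (x, y) = (393, 28) solves the equation, and by the theorem it is the least positive solution.

(x, y) = (393, 28)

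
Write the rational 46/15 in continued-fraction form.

[3; 15]

Run the Euclidean algorithm on 46 and 15; the successive quotients are the partial quotients a_0, a_1, ... (each step inverts the fractional part left over by the previous one):
  46 = 3*15 + 1, so a_0 = 3.
  15 = 15*1 + 0, so a_1 = 15.
The remainder reaches 0 after 2 divisions, so the expansion has 2 partial quotients, read off in order.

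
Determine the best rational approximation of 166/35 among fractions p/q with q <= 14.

Expand x = 166/35 as a continued fraction with the Euclidean algorithm:
  166 = 4*35 + 26, so a_0 = 4.
  35 = 1*26 + 9, so a_1 = 1.
  26 = 2*9 + 8, so a_2 = 2.
  9 = 1*8 + 1, so a_3 = 1.
  8 = 8*1 + 0, so a_4 = 8.
so x = [4; 1, 2, 1, 8].
Convergents (p_i = a_i*p_{i-1} + p_{i-2}, q_i = a_i*q_{i-1} + q_{i-2} with p_{-2}=0, p_{-1}=1, q_{-2}=1, q_{-1}=0), until the denominator exceeds 14:
  i=0: a_0=4, p_0 = 4*1 + 0 = 4, q_0 = 4*0 + 1 = 1.
  i=1: a_1=1, p_1 = 1*4 + 1 = 5, q_1 = 1*1 + 0 = 1.
  i=2: a_2=2, p_2 = 2*5 + 4 = 14, q_2 = 2*1 + 1 = 3.
  i=3: a_3=1, p_3 = 1*14 + 5 = 19, q_3 = 1*3 + 1 = 4.
  i=4: a_4=8, p_4 = 8*19 + 14 = 166, q_4 = 8*4 + 3 = 35.
q_4 = 35 > 14, so the last convergent with denominator <= 14 is p_3/q_3 = 19/4.
The closest fraction with denominator <= 14 is either p_3/q_3 or the intermediate fraction (k*p_3 + p_2)/(k*q_3 + q_2) with the largest k >= 1 whose denominator stays <= 14; these approach x as k grows, and every other convergent or intermediate fraction in range is farther away.
Largest k: floor((14 - q_2)/q_3) = floor((14 - 3)/4) = 2.
That gives (2*19 + 14)/(2*4 + 3) = 52/11.
Compare the errors: |x - 19/4| = |166*4 - 19*35|/(35*4) = 1/140, and |x - 52/11| = |166*11 - 52*35|/(35*11) = 6/385.
Cross-multiplying, 1*385 = 385 < 840 = 6*140, so 1/140 is smaller: the convergent 19/4 is closer to x than 52/11.

19/4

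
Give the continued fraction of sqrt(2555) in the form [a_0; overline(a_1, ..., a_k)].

Write x_i = (sqrt(2555) + m_i)/d_i with (m_0, d_0) = (0, 1). a_0 = floor(sqrt(2555)) = 50, since 50^2 = 2500 <= 2555 < 2601 = 51^2.
Iterate m_{i+1} = d_i*a_i - m_i, d_{i+1} = (2555 - m_{i+1}^2)/d_i, a_{i+1} = floor((a_0 + m_{i+1})/d_{i+1}):
  m_1 = 1*50 - 0 = 50, d_1 = (2555 - 50^2)/1 = 55/1 = 55, a_1 = floor((50 + 50)/55) = 1.
  m_2 = 55*1 - 50 = 5, d_2 = (2555 - 5^2)/55 = 2530/55 = 46, a_2 = floor((50 + 5)/46) = 1.
  m_3 = 46*1 - 5 = 41, d_3 = (2555 - 41^2)/46 = 874/46 = 19, a_3 = floor((50 + 41)/19) = 4.
  m_4 = 19*4 - 41 = 35, d_4 = (2555 - 35^2)/19 = 1330/19 = 70, a_4 = floor((50 + 35)/70) = 1.
  m_5 = 70*1 - 35 = 35, d_5 = (2555 - 35^2)/70 = 1330/70 = 19, a_5 = floor((50 + 35)/19) = 4.
  m_6 = 19*4 - 35 = 41, d_6 = (2555 - 41^2)/19 = 874/19 = 46, a_6 = floor((50 + 41)/46) = 1.
  m_7 = 46*1 - 41 = 5, d_7 = (2555 - 5^2)/46 = 2530/46 = 55, a_7 = floor((50 + 5)/55) = 1.
  m_8 = 55*1 - 5 = 50, d_8 = (2555 - 50^2)/55 = 55/55 = 1, a_8 = floor((50 + 50)/1) = 100.
  m_9 = 1*100 - 50 = 50, d_9 = (2555 - 50^2)/1 = 55/1 = 55: (m_9, d_9) = (m_1, d_1) = (50, 55), so from here the quotients repeat a_1, ..., a_8; the period length is 8.
Hence the expansion of sqrt(2555) is a_0 = 50 followed by the repeating block 1, 1, 4, 1, 4, 1, 1, 100 (period 8).

[50; overline(1, 1, 4, 1, 4, 1, 1, 100)]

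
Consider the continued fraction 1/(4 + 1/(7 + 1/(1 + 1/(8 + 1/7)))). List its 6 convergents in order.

Using the convergent recurrence p_i = a_i*p_{i-1} + p_{i-2}, q_i = a_i*q_{i-1} + q_{i-2} with p_{-2}=0, p_{-1}=1, q_{-2}=1, q_{-1}=0:
  i=0: a_0=0, p_0 = 0*1 + 0 = 0, q_0 = 0*0 + 1 = 1.
  i=1: a_1=4, p_1 = 4*0 + 1 = 1, q_1 = 4*1 + 0 = 4.
  i=2: a_2=7, p_2 = 7*1 + 0 = 7, q_2 = 7*4 + 1 = 29.
  i=3: a_3=1, p_3 = 1*7 + 1 = 8, q_3 = 1*29 + 4 = 33.
  i=4: a_4=8, p_4 = 8*8 + 7 = 71, q_4 = 8*33 + 29 = 293.
  i=5: a_5=7, p_5 = 7*71 + 8 = 505, q_5 = 7*293 + 33 = 2084.

0/1, 1/4, 7/29, 8/33, 71/293, 505/2084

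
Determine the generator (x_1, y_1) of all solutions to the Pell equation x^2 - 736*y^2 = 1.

(x, y) = (24335, 897)

First expand sqrt(736) as a continued fraction. With x_i = (sqrt(736) + m_i)/d_i and (m_0, d_0) = (0, 1): a_0 = floor(sqrt(736)) = 27, since 27^2 = 729 <= 736 < 784 = 28^2.
Iterate m_{i+1} = d_i*a_i - m_i, d_{i+1} = (736 - m_{i+1}^2)/d_i, a_{i+1} = floor((a_0 + m_{i+1})/d_{i+1}):
  m_1 = 1*27 - 0 = 27, d_1 = (736 - 27^2)/1 = 7/1 = 7, a_1 = floor((27 + 27)/7) = 7.
  m_2 = 7*7 - 27 = 22, d_2 = (736 - 22^2)/7 = 252/7 = 36, a_2 = floor((27 + 22)/36) = 1.
  m_3 = 36*1 - 22 = 14, d_3 = (736 - 14^2)/36 = 540/36 = 15, a_3 = floor((27 + 14)/15) = 2.
  m_4 = 15*2 - 14 = 16, d_4 = (736 - 16^2)/15 = 480/15 = 32, a_4 = floor((27 + 16)/32) = 1.
  m_5 = 32*1 - 16 = 16, d_5 = (736 - 16^2)/32 = 480/32 = 15, a_5 = floor((27 + 16)/15) = 2.
  m_6 = 15*2 - 16 = 14, d_6 = (736 - 14^2)/15 = 540/15 = 36, a_6 = floor((27 + 14)/36) = 1.
  m_7 = 36*1 - 14 = 22, d_7 = (736 - 22^2)/36 = 252/36 = 7, a_7 = floor((27 + 22)/7) = 7.
  m_8 = 7*7 - 22 = 27, d_8 = (736 - 27^2)/7 = 7/7 = 1, a_8 = floor((27 + 27)/1) = 54.
  m_9 = 1*54 - 27 = 27, d_9 = (736 - 27^2)/1 = 7/1 = 7: (m_9, d_9) = (m_1, d_1) = (27, 7), so from here the quotients repeat a_1, ..., a_8; the period length is 8.
So sqrt(736) = [27; (7, 1, 2, 1, 2, 1, 7, 54)] with period length k = 8.
k is even, so the fundamental solution of x^2 - 736y^2 = 1 is (p_{k-1}, q_{k-1}) = (p_7, q_7); compute convergents through index 7.
Convergents (p_i = a_i*p_{i-1} + p_{i-2}, q_i = a_i*q_{i-1} + q_{i-2} with p_{-2}=0, p_{-1}=1, q_{-2}=1, q_{-1}=0):
  i=0: a_0=27, p_0 = 27*1 + 0 = 27, q_0 = 27*0 + 1 = 1.
  i=1: a_1=7, p_1 = 7*27 + 1 = 190, q_1 = 7*1 + 0 = 7.
  i=2: a_2=1, p_2 = 1*190 + 27 = 217, q_2 = 1*7 + 1 = 8.
  i=3: a_3=2, p_3 = 2*217 + 190 = 624, q_3 = 2*8 + 7 = 23.
  i=4: a_4=1, p_4 = 1*624 + 217 = 841, q_4 = 1*23 + 8 = 31.
  i=5: a_5=2, p_5 = 2*841 + 624 = 2306, q_5 = 2*31 + 23 = 85.
  i=6: a_6=1, p_6 = 1*2306 + 841 = 3147, q_6 = 1*85 + 31 = 116.
  i=7: a_7=7, p_7 = 7*3147 + 2306 = 24335, q_7 = 7*116 + 85 = 897.
Check: 24335^2 - 736*897^2 = 592192225 - 592192224 = 1, so (x, y) = (24335, 897) solves the equation, and by the theorem it is the least positive solution.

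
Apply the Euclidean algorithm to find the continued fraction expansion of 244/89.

[2; 1, 2, 1, 6, 1, 2]

Run the Euclidean algorithm on 244 and 89; the successive quotients are the partial quotients a_0, a_1, ... (each step inverts the fractional part left over by the previous one):
  244 = 2*89 + 66, so a_0 = 2.
  89 = 1*66 + 23, so a_1 = 1.
  66 = 2*23 + 20, so a_2 = 2.
  23 = 1*20 + 3, so a_3 = 1.
  20 = 6*3 + 2, so a_4 = 6.
  3 = 1*2 + 1, so a_5 = 1.
  2 = 2*1 + 0, so a_6 = 2.
The remainder reaches 0 after 7 divisions, so the expansion has 7 partial quotients, read off in order.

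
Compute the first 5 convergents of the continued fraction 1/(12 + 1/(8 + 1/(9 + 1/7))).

Using the convergent recurrence p_i = a_i*p_{i-1} + p_{i-2}, q_i = a_i*q_{i-1} + q_{i-2} with p_{-2}=0, p_{-1}=1, q_{-2}=1, q_{-1}=0:
  i=0: a_0=0, p_0 = 0*1 + 0 = 0, q_0 = 0*0 + 1 = 1.
  i=1: a_1=12, p_1 = 12*0 + 1 = 1, q_1 = 12*1 + 0 = 12.
  i=2: a_2=8, p_2 = 8*1 + 0 = 8, q_2 = 8*12 + 1 = 97.
  i=3: a_3=9, p_3 = 9*8 + 1 = 73, q_3 = 9*97 + 12 = 885.
  i=4: a_4=7, p_4 = 7*73 + 8 = 519, q_4 = 7*885 + 97 = 6292.

0/1, 1/12, 8/97, 73/885, 519/6292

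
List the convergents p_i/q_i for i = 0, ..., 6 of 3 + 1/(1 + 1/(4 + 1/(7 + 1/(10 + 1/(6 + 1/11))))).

Using the convergent recurrence p_i = a_i*p_{i-1} + p_{i-2}, q_i = a_i*q_{i-1} + q_{i-2} with p_{-2}=0, p_{-1}=1, q_{-2}=1, q_{-1}=0:
  i=0: a_0=3, p_0 = 3*1 + 0 = 3, q_0 = 3*0 + 1 = 1.
  i=1: a_1=1, p_1 = 1*3 + 1 = 4, q_1 = 1*1 + 0 = 1.
  i=2: a_2=4, p_2 = 4*4 + 3 = 19, q_2 = 4*1 + 1 = 5.
  i=3: a_3=7, p_3 = 7*19 + 4 = 137, q_3 = 7*5 + 1 = 36.
  i=4: a_4=10, p_4 = 10*137 + 19 = 1389, q_4 = 10*36 + 5 = 365.
  i=5: a_5=6, p_5 = 6*1389 + 137 = 8471, q_5 = 6*365 + 36 = 2226.
  i=6: a_6=11, p_6 = 11*8471 + 1389 = 94570, q_6 = 11*2226 + 365 = 24851.

3/1, 4/1, 19/5, 137/36, 1389/365, 8471/2226, 94570/24851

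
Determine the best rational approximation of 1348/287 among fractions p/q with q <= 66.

Expand x = 1348/287 as a continued fraction with the Euclidean algorithm:
  1348 = 4*287 + 200, so a_0 = 4.
  287 = 1*200 + 87, so a_1 = 1.
  200 = 2*87 + 26, so a_2 = 2.
  87 = 3*26 + 9, so a_3 = 3.
  26 = 2*9 + 8, so a_4 = 2.
  9 = 1*8 + 1, so a_5 = 1.
  8 = 8*1 + 0, so a_6 = 8.
so x = [4; 1, 2, 3, 2, 1, 8].
Convergents (p_i = a_i*p_{i-1} + p_{i-2}, q_i = a_i*q_{i-1} + q_{i-2} with p_{-2}=0, p_{-1}=1, q_{-2}=1, q_{-1}=0), until the denominator exceeds 66:
  i=0: a_0=4, p_0 = 4*1 + 0 = 4, q_0 = 4*0 + 1 = 1.
  i=1: a_1=1, p_1 = 1*4 + 1 = 5, q_1 = 1*1 + 0 = 1.
  i=2: a_2=2, p_2 = 2*5 + 4 = 14, q_2 = 2*1 + 1 = 3.
  i=3: a_3=3, p_3 = 3*14 + 5 = 47, q_3 = 3*3 + 1 = 10.
  i=4: a_4=2, p_4 = 2*47 + 14 = 108, q_4 = 2*10 + 3 = 23.
  i=5: a_5=1, p_5 = 1*108 + 47 = 155, q_5 = 1*23 + 10 = 33.
  i=6: a_6=8, p_6 = 8*155 + 108 = 1348, q_6 = 8*33 + 23 = 287.
q_6 = 287 > 66, so the last convergent with denominator <= 66 is p_5/q_5 = 155/33.
The closest fraction with denominator <= 66 is either p_5/q_5 or the intermediate fraction (k*p_5 + p_4)/(k*q_5 + q_4) with the largest k >= 1 whose denominator stays <= 66; these approach x as k grows, and every other convergent or intermediate fraction in range is farther away.
Largest k: floor((66 - q_4)/q_5) = floor((66 - 23)/33) = 1.
That gives (1*155 + 108)/(1*33 + 23) = 263/56.
Compare the errors: |x - 155/33| = |1348*33 - 155*287|/(287*33) = 1/9471, and |x - 263/56| = |1348*56 - 263*287|/(287*56) = 7/16072.
Cross-multiplying, 1*16072 = 16072 < 66297 = 7*9471, so 1/9471 is smaller: the convergent 155/33 is closer to x than 263/56.

155/33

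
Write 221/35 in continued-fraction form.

Run the Euclidean algorithm on 221 and 35; the successive quotients are the partial quotients a_0, a_1, ... (each step inverts the fractional part left over by the previous one):
  221 = 6*35 + 11, so a_0 = 6.
  35 = 3*11 + 2, so a_1 = 3.
  11 = 5*2 + 1, so a_2 = 5.
  2 = 2*1 + 0, so a_3 = 2.
The remainder reaches 0 after 4 divisions, so the expansion has 4 partial quotients, read off in order.

[6; 3, 5, 2]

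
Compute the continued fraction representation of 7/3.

Run the Euclidean algorithm on 7 and 3; the successive quotients are the partial quotients a_0, a_1, ... (each step inverts the fractional part left over by the previous one):
  7 = 2*3 + 1, so a_0 = 2.
  3 = 3*1 + 0, so a_1 = 3.
The remainder reaches 0 after 2 divisions, so the expansion has 2 partial quotients, read off in order.

[2; 3]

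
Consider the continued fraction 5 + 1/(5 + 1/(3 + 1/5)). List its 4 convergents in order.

5/1, 26/5, 83/16, 441/85

Using the convergent recurrence p_i = a_i*p_{i-1} + p_{i-2}, q_i = a_i*q_{i-1} + q_{i-2} with p_{-2}=0, p_{-1}=1, q_{-2}=1, q_{-1}=0:
  i=0: a_0=5, p_0 = 5*1 + 0 = 5, q_0 = 5*0 + 1 = 1.
  i=1: a_1=5, p_1 = 5*5 + 1 = 26, q_1 = 5*1 + 0 = 5.
  i=2: a_2=3, p_2 = 3*26 + 5 = 83, q_2 = 3*5 + 1 = 16.
  i=3: a_3=5, p_3 = 5*83 + 26 = 441, q_3 = 5*16 + 5 = 85.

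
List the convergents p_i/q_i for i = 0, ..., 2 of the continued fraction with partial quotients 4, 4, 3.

4/1, 17/4, 55/13

Using the convergent recurrence p_i = a_i*p_{i-1} + p_{i-2}, q_i = a_i*q_{i-1} + q_{i-2} with p_{-2}=0, p_{-1}=1, q_{-2}=1, q_{-1}=0:
  i=0: a_0=4, p_0 = 4*1 + 0 = 4, q_0 = 4*0 + 1 = 1.
  i=1: a_1=4, p_1 = 4*4 + 1 = 17, q_1 = 4*1 + 0 = 4.
  i=2: a_2=3, p_2 = 3*17 + 4 = 55, q_2 = 3*4 + 1 = 13.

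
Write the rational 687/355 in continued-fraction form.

Run the Euclidean algorithm on 687 and 355; the successive quotients are the partial quotients a_0, a_1, ... (each step inverts the fractional part left over by the previous one):
  687 = 1*355 + 332, so a_0 = 1.
  355 = 1*332 + 23, so a_1 = 1.
  332 = 14*23 + 10, so a_2 = 14.
  23 = 2*10 + 3, so a_3 = 2.
  10 = 3*3 + 1, so a_4 = 3.
  3 = 3*1 + 0, so a_5 = 3.
The remainder reaches 0 after 6 divisions, so the expansion has 6 partial quotients, read off in order.

[1; 1, 14, 2, 3, 3]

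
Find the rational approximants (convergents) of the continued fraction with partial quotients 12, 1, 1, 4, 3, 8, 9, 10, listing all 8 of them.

12/1, 13/1, 25/2, 113/9, 364/29, 3025/241, 27589/2198, 278915/22221

Using the convergent recurrence p_i = a_i*p_{i-1} + p_{i-2}, q_i = a_i*q_{i-1} + q_{i-2} with p_{-2}=0, p_{-1}=1, q_{-2}=1, q_{-1}=0:
  i=0: a_0=12, p_0 = 12*1 + 0 = 12, q_0 = 12*0 + 1 = 1.
  i=1: a_1=1, p_1 = 1*12 + 1 = 13, q_1 = 1*1 + 0 = 1.
  i=2: a_2=1, p_2 = 1*13 + 12 = 25, q_2 = 1*1 + 1 = 2.
  i=3: a_3=4, p_3 = 4*25 + 13 = 113, q_3 = 4*2 + 1 = 9.
  i=4: a_4=3, p_4 = 3*113 + 25 = 364, q_4 = 3*9 + 2 = 29.
  i=5: a_5=8, p_5 = 8*364 + 113 = 3025, q_5 = 8*29 + 9 = 241.
  i=6: a_6=9, p_6 = 9*3025 + 364 = 27589, q_6 = 9*241 + 29 = 2198.
  i=7: a_7=10, p_7 = 10*27589 + 3025 = 278915, q_7 = 10*2198 + 241 = 22221.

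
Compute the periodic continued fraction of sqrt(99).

Write x_i = (sqrt(99) + m_i)/d_i with (m_0, d_0) = (0, 1). a_0 = floor(sqrt(99)) = 9, since 9^2 = 81 <= 99 < 100 = 10^2.
Iterate m_{i+1} = d_i*a_i - m_i, d_{i+1} = (99 - m_{i+1}^2)/d_i, a_{i+1} = floor((a_0 + m_{i+1})/d_{i+1}):
  m_1 = 1*9 - 0 = 9, d_1 = (99 - 9^2)/1 = 18/1 = 18, a_1 = floor((9 + 9)/18) = 1.
  m_2 = 18*1 - 9 = 9, d_2 = (99 - 9^2)/18 = 18/18 = 1, a_2 = floor((9 + 9)/1) = 18.
  m_3 = 1*18 - 9 = 9, d_3 = (99 - 9^2)/1 = 18/1 = 18: (m_3, d_3) = (m_1, d_1) = (9, 18), so from here the quotients repeat a_1, a_2; the period length is 2.
Hence the expansion of sqrt(99) is a_0 = 9 followed by the repeating block 1, 18 (period 2).

[9; (1, 18)]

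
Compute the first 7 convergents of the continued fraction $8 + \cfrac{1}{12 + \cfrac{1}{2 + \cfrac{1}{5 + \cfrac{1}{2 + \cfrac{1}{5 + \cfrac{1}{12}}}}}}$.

Using the convergent recurrence p_i = a_i*p_{i-1} + p_{i-2}, q_i = a_i*q_{i-1} + q_{i-2} with p_{-2}=0, p_{-1}=1, q_{-2}=1, q_{-1}=0:
  i=0: a_0=8, p_0 = 8*1 + 0 = 8, q_0 = 8*0 + 1 = 1.
  i=1: a_1=12, p_1 = 12*8 + 1 = 97, q_1 = 12*1 + 0 = 12.
  i=2: a_2=2, p_2 = 2*97 + 8 = 202, q_2 = 2*12 + 1 = 25.
  i=3: a_3=5, p_3 = 5*202 + 97 = 1107, q_3 = 5*25 + 12 = 137.
  i=4: a_4=2, p_4 = 2*1107 + 202 = 2416, q_4 = 2*137 + 25 = 299.
  i=5: a_5=5, p_5 = 5*2416 + 1107 = 13187, q_5 = 5*299 + 137 = 1632.
  i=6: a_6=12, p_6 = 12*13187 + 2416 = 160660, q_6 = 12*1632 + 299 = 19883.

8/1, 97/12, 202/25, 1107/137, 2416/299, 13187/1632, 160660/19883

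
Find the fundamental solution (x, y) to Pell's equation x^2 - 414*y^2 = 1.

First expand sqrt(414) as a continued fraction. With x_i = (sqrt(414) + m_i)/d_i and (m_0, d_0) = (0, 1): a_0 = floor(sqrt(414)) = 20, since 20^2 = 400 <= 414 < 441 = 21^2.
Iterate m_{i+1} = d_i*a_i - m_i, d_{i+1} = (414 - m_{i+1}^2)/d_i, a_{i+1} = floor((a_0 + m_{i+1})/d_{i+1}):
  m_1 = 1*20 - 0 = 20, d_1 = (414 - 20^2)/1 = 14/1 = 14, a_1 = floor((20 + 20)/14) = 2.
  m_2 = 14*2 - 20 = 8, d_2 = (414 - 8^2)/14 = 350/14 = 25, a_2 = floor((20 + 8)/25) = 1.
  m_3 = 25*1 - 8 = 17, d_3 = (414 - 17^2)/25 = 125/25 = 5, a_3 = floor((20 + 17)/5) = 7.
  m_4 = 5*7 - 17 = 18, d_4 = (414 - 18^2)/5 = 90/5 = 18, a_4 = floor((20 + 18)/18) = 2.
  m_5 = 18*2 - 18 = 18, d_5 = (414 - 18^2)/18 = 90/18 = 5, a_5 = floor((20 + 18)/5) = 7.
  m_6 = 5*7 - 18 = 17, d_6 = (414 - 17^2)/5 = 125/5 = 25, a_6 = floor((20 + 17)/25) = 1.
  m_7 = 25*1 - 17 = 8, d_7 = (414 - 8^2)/25 = 350/25 = 14, a_7 = floor((20 + 8)/14) = 2.
  m_8 = 14*2 - 8 = 20, d_8 = (414 - 20^2)/14 = 14/14 = 1, a_8 = floor((20 + 20)/1) = 40.
  m_9 = 1*40 - 20 = 20, d_9 = (414 - 20^2)/1 = 14/1 = 14: (m_9, d_9) = (m_1, d_1) = (20, 14), so from here the quotients repeat a_1, ..., a_8; the period length is 8.
So sqrt(414) = [20; (2, 1, 7, 2, 7, 1, 2, 40)] with period length k = 8.
k is even, so the fundamental solution of x^2 - 414y^2 = 1 is (p_{k-1}, q_{k-1}) = (p_7, q_7); compute convergents through index 7.
Convergents (p_i = a_i*p_{i-1} + p_{i-2}, q_i = a_i*q_{i-1} + q_{i-2} with p_{-2}=0, p_{-1}=1, q_{-2}=1, q_{-1}=0):
  i=0: a_0=20, p_0 = 20*1 + 0 = 20, q_0 = 20*0 + 1 = 1.
  i=1: a_1=2, p_1 = 2*20 + 1 = 41, q_1 = 2*1 + 0 = 2.
  i=2: a_2=1, p_2 = 1*41 + 20 = 61, q_2 = 1*2 + 1 = 3.
  i=3: a_3=7, p_3 = 7*61 + 41 = 468, q_3 = 7*3 + 2 = 23.
  i=4: a_4=2, p_4 = 2*468 + 61 = 997, q_4 = 2*23 + 3 = 49.
  i=5: a_5=7, p_5 = 7*997 + 468 = 7447, q_5 = 7*49 + 23 = 366.
  i=6: a_6=1, p_6 = 1*7447 + 997 = 8444, q_6 = 1*366 + 49 = 415.
  i=7: a_7=2, p_7 = 2*8444 + 7447 = 24335, q_7 = 2*415 + 366 = 1196.
Check: 24335^2 - 414*1196^2 = 592192225 - 592192224 = 1, so (x, y) = (24335, 1196) solves the equation, and by the theorem it is the least positive solution.

(x, y) = (24335, 1196)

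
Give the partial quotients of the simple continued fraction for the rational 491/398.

[1; 4, 3, 1, 1, 2, 1, 3]

Run the Euclidean algorithm on 491 and 398; the successive quotients are the partial quotients a_0, a_1, ... (each step inverts the fractional part left over by the previous one):
  491 = 1*398 + 93, so a_0 = 1.
  398 = 4*93 + 26, so a_1 = 4.
  93 = 3*26 + 15, so a_2 = 3.
  26 = 1*15 + 11, so a_3 = 1.
  15 = 1*11 + 4, so a_4 = 1.
  11 = 2*4 + 3, so a_5 = 2.
  4 = 1*3 + 1, so a_6 = 1.
  3 = 3*1 + 0, so a_7 = 3.
The remainder reaches 0 after 8 divisions, so the expansion has 8 partial quotients, read off in order.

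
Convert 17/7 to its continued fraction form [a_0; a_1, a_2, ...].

[2; 2, 3]

Run the Euclidean algorithm on 17 and 7; the successive quotients are the partial quotients a_0, a_1, ... (each step inverts the fractional part left over by the previous one):
  17 = 2*7 + 3, so a_0 = 2.
  7 = 2*3 + 1, so a_1 = 2.
  3 = 3*1 + 0, so a_2 = 3.
The remainder reaches 0 after 3 divisions, so the expansion has 3 partial quotients, read off in order.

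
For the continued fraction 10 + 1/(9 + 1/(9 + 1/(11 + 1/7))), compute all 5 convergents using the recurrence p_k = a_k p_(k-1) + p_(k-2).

Using the convergent recurrence p_i = a_i*p_{i-1} + p_{i-2}, q_i = a_i*q_{i-1} + q_{i-2} with p_{-2}=0, p_{-1}=1, q_{-2}=1, q_{-1}=0:
  i=0: a_0=10, p_0 = 10*1 + 0 = 10, q_0 = 10*0 + 1 = 1.
  i=1: a_1=9, p_1 = 9*10 + 1 = 91, q_1 = 9*1 + 0 = 9.
  i=2: a_2=9, p_2 = 9*91 + 10 = 829, q_2 = 9*9 + 1 = 82.
  i=3: a_3=11, p_3 = 11*829 + 91 = 9210, q_3 = 11*82 + 9 = 911.
  i=4: a_4=7, p_4 = 7*9210 + 829 = 65299, q_4 = 7*911 + 82 = 6459.

10/1, 91/9, 829/82, 9210/911, 65299/6459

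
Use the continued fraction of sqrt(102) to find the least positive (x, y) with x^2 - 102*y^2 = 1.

First expand sqrt(102) as a continued fraction. With x_i = (sqrt(102) + m_i)/d_i and (m_0, d_0) = (0, 1): a_0 = floor(sqrt(102)) = 10, since 10^2 = 100 <= 102 < 121 = 11^2.
Iterate m_{i+1} = d_i*a_i - m_i, d_{i+1} = (102 - m_{i+1}^2)/d_i, a_{i+1} = floor((a_0 + m_{i+1})/d_{i+1}):
  m_1 = 1*10 - 0 = 10, d_1 = (102 - 10^2)/1 = 2/1 = 2, a_1 = floor((10 + 10)/2) = 10.
  m_2 = 2*10 - 10 = 10, d_2 = (102 - 10^2)/2 = 2/2 = 1, a_2 = floor((10 + 10)/1) = 20.
  m_3 = 1*20 - 10 = 10, d_3 = (102 - 10^2)/1 = 2/1 = 2: (m_3, d_3) = (m_1, d_1) = (10, 2), so from here the quotients repeat a_1, a_2; the period length is 2.
So sqrt(102) = [10; (10, 20)] with period length k = 2.
k is even, so the fundamental solution of x^2 - 102y^2 = 1 is (p_{k-1}, q_{k-1}) = (p_1, q_1); compute convergents through index 1.
Convergents (p_i = a_i*p_{i-1} + p_{i-2}, q_i = a_i*q_{i-1} + q_{i-2} with p_{-2}=0, p_{-1}=1, q_{-2}=1, q_{-1}=0):
  i=0: a_0=10, p_0 = 10*1 + 0 = 10, q_0 = 10*0 + 1 = 1.
  i=1: a_1=10, p_1 = 10*10 + 1 = 101, q_1 = 10*1 + 0 = 10.
Check: 101^2 - 102*10^2 = 10201 - 10200 = 1, so (x, y) = (101, 10) solves the equation, and by the theorem it is the least positive solution.

(x, y) = (101, 10)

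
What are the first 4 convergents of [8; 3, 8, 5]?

Using the convergent recurrence p_i = a_i*p_{i-1} + p_{i-2}, q_i = a_i*q_{i-1} + q_{i-2} with p_{-2}=0, p_{-1}=1, q_{-2}=1, q_{-1}=0:
  i=0: a_0=8, p_0 = 8*1 + 0 = 8, q_0 = 8*0 + 1 = 1.
  i=1: a_1=3, p_1 = 3*8 + 1 = 25, q_1 = 3*1 + 0 = 3.
  i=2: a_2=8, p_2 = 8*25 + 8 = 208, q_2 = 8*3 + 1 = 25.
  i=3: a_3=5, p_3 = 5*208 + 25 = 1065, q_3 = 5*25 + 3 = 128.

8/1, 25/3, 208/25, 1065/128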